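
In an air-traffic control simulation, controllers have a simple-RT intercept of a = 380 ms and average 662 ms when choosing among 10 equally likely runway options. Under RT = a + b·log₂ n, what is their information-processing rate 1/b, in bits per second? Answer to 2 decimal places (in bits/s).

11.78 bits/s

Choice component = 662 − 380 = 282 ms over log₂(10) = 3.3219 bits.
b = 282 / 3.3219 = 84.890 ms/bit, so 1/b = 11.780 bits/s.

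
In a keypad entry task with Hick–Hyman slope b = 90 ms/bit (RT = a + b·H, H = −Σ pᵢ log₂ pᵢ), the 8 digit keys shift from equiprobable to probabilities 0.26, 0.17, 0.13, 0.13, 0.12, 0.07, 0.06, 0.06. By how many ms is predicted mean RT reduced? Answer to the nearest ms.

Equiprobable entropy H₀ = log₂ 8 = 3.0000 bits.
Skewed entropy H = −Σ pᵢ log₂ pᵢ = 2.8279 bits.
ΔRT = b·(H₀ − H) = 90 × 0.1721 = 15.49 ms.

15 ms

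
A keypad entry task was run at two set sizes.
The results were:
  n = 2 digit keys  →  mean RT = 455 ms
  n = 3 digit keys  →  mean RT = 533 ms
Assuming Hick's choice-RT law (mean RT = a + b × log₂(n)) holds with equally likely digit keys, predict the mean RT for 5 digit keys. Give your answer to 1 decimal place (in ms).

Solve the two-equation system in a and b:
  b = (533 − 455) / (log₂ 3 − log₂ 2) = 78 / (1.5850 − 1) = 133.342 ms/bit
  a = 455 − 133.342 × 1 = 321.658 ms
Then RT(5) = 321.658 + 133.342 × log₂ 5 = 321.658 + 133.342 × 2.3219 ≈ 631.268 ms.

631.3 ms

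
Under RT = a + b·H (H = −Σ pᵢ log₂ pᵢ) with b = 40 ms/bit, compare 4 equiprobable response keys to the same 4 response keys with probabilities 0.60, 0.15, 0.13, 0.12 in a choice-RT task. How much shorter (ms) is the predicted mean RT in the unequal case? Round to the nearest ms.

The RT saving is b·ΔH. Equiprobable H₀ = log₂(4) = 2.0000 bits; with the given probabilities H = 1.6024 bits.
b·(H₀ − H) = 40 × (2.0000 − 1.6024) = 15.90 ms.

16 ms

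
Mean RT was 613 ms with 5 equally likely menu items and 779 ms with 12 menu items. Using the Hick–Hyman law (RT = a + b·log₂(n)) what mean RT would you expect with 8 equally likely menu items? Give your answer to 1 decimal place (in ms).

With log₂ n on the abscissa the relation is linear; from the two conditions:
  b = (779 − 613) / (log₂ 12 − log₂ 5) = 166 / (3.5850 − 2.3219) = 131.430 ms/bit
  a = 613 − 131.430 × 2.3219 = 307.830 ms
Then RT(8) = 307.830 + 131.430 × log₂ 8 = 307.830 + 131.430 × 3 ≈ 702.119 ms.

702.1 ms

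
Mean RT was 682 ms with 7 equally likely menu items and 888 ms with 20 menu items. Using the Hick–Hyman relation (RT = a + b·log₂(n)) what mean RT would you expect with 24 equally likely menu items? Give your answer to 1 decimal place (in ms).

923.8 ms

Solve the two-equation system in a and b:
  b = (888 − 682) / (log₂ 20 − log₂ 7) = 206 / (4.3219 − 2.8074) = 136.012 ms/bit
  a = 682 − 136.012 × 2.8074 = 300.166 ms
Then RT(24) = 300.166 + 136.012 × log₂ 24 = 300.166 + 136.012 × 4.5850 ≈ 923.776 ms.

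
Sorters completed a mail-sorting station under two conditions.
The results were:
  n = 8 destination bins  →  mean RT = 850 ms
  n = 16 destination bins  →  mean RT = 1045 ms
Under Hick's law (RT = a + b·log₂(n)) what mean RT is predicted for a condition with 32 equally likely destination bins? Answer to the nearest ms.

With log₂ n on the abscissa the relation is linear; from the two conditions:
  b = (1045 − 850) / (log₂ 16 − log₂ 8) = 195 / (4 − 3) = 195 ms/bit
  a = 850 − 195 × 3 = 265 ms
Then RT(32) = 265 + 195 × log₂ 32 = 265 + 195 × 5 ≈ 1240.000 ms.

1240 ms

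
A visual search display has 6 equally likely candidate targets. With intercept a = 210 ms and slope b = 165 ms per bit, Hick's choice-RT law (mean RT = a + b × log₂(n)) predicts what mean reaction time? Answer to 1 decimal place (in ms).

log₂(6) = 2.5850 bits, so RT = 210 + 165 × 2.5850 ≈ 636.519 ms.

636.5 ms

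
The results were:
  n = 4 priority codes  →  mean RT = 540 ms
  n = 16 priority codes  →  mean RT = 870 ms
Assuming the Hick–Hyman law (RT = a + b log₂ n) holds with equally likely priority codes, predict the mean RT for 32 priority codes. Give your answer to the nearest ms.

1035 ms

Solve the two-equation system in a and b:
  b = (870 − 540) / (log₂ 16 − log₂ 4) = 330 / (4 − 2) = 165 ms/bit
  a = 540 − 165 × 2 = 210 ms
Then RT(32) = 210 + 165 × log₂ 32 = 210 + 165 × 5 ≈ 1035.000 ms.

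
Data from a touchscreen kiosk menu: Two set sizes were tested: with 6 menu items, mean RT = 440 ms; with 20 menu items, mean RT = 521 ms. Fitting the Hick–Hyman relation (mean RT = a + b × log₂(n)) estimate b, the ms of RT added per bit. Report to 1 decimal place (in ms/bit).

Slope: b = (521 − 440) / (log₂ 20 − log₂ 6) = 81/1.7370 = 46.633 ms/bit.

46.6 ms/bit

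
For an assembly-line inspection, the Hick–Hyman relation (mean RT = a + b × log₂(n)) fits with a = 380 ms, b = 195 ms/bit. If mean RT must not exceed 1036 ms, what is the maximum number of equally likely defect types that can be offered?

10

195·log₂ n ≤ 1036 − 380 = 656, giving log₂ n ≤ 3.3641 and n ≤ 10.297. The largest whole number is 10.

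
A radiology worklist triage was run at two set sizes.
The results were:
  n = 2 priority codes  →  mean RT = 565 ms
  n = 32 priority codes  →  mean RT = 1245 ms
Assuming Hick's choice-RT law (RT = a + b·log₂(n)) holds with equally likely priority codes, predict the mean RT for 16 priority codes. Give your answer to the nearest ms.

Solve the two-equation system in a and b:
  b = (1245 − 565) / (log₂ 32 − log₂ 2) = 680 / (5 − 1) = 170 ms/bit
  a = 565 − 170 × 1 = 395 ms
Then RT(16) = 395 + 170 × log₂ 16 = 395 + 170 × 4 ≈ 1075.000 ms.

1075 ms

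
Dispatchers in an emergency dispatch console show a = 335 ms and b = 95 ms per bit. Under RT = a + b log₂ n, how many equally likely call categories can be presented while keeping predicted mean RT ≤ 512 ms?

3

Set 335 + 95·log₂ n ≤ 512 → log₂ n ≤ (512 − 335)/95 = 1.8632.
So n ≤ 2^1.8632 = 3.638; the largest integer n is 3.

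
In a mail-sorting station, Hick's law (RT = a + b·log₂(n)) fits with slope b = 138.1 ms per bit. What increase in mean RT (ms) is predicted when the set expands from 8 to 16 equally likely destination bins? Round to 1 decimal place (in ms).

ΔRT = (a + b log₂ n₂) − (a + b log₂ n₁) = b·(log₂ n₂ − log₂ n₁).
log₂(16) − log₂(8) = log₂(16/8) = log₂(2) = 1.
ΔRT = 138.1 × 1.0000 = 138.100 ms.

138.1 ms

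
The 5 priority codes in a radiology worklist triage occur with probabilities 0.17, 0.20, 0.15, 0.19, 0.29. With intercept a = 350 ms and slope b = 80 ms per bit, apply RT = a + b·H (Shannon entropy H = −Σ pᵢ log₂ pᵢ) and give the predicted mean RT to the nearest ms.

533 ms

H = 0.17·log₂(1/0.17) + 0.20·log₂(1/0.20) + 0.15·log₂(1/0.15) + 0.19·log₂(1/0.19) + 0.29·log₂(1/0.29) = 2.2826 bits.
RT = 350 + 80 × 2.2826 = 532.61 ms.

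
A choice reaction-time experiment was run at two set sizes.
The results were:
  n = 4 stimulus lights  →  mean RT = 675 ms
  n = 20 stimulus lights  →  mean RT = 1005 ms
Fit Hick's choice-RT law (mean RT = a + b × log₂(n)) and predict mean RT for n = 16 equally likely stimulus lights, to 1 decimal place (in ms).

Solve the two-equation system in a and b:
  b = (1005 − 675) / (log₂ 20 − log₂ 4) = 330 / (4.3219 − 2) = 142.123 ms/bit
  a = 675 − 142.123 × 2 = 390.753 ms
Then RT(16) = 390.753 + 142.123 × log₂ 16 = 390.753 + 142.123 × 4 ≈ 959.247 ms.

959.2 ms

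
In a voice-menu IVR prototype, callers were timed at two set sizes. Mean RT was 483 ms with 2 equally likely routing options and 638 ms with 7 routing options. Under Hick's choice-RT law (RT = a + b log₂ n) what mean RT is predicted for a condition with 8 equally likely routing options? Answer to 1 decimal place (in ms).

654.5 ms

RT is linear in log₂ n, so two points fix the line:
  b = (638 − 483) / (log₂ 7 − log₂ 2) = 155 / (2.8074 − 1) = 85.761 ms/bit
  a = 483 − 85.761 × 1 = 397.239 ms
Then RT(8) = 397.239 + 85.761 × log₂ 8 = 397.239 + 85.761 × 3 ≈ 654.521 ms.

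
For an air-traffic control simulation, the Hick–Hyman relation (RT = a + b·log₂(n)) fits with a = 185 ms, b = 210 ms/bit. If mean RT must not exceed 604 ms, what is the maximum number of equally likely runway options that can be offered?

Set 185 + 210·log₂ n ≤ 604 → log₂ n ≤ (604 − 185)/210 = 1.9952.
So n ≤ 2^1.9952 = 3.987; the largest integer n is 3.

3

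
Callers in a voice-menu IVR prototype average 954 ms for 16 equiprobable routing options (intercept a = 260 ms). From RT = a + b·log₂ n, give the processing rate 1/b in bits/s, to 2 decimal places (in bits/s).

b = (954 − 260)/log₂ 16 = 694/4 = 173.500 ms per bit = 0.17350 s/bit; the reciprocal is 5.764 bits/s.

5.76 bits/s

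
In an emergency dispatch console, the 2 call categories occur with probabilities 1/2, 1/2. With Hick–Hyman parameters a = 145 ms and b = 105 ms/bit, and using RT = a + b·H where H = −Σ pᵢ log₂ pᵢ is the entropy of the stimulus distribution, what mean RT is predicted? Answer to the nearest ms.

Each term −pᵢ log₂ pᵢ: 0.5·1 + 0.5·1; summed, H = 1.000 bits.
Mean RT = a + bH = 145 + 105·1.000 = 250.00 ms.

250 ms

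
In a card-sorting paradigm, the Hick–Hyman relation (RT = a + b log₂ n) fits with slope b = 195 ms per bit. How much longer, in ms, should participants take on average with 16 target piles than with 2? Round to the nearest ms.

585 ms

ΔRT = (a + b log₂ n₂) − (a + b log₂ n₁) = b·(log₂ n₂ − log₂ n₁).
log₂(16) − log₂(2) = log₂(16/2) = log₂(8) = 3.
ΔRT = 195 × 3.0000 = 585.000 ms.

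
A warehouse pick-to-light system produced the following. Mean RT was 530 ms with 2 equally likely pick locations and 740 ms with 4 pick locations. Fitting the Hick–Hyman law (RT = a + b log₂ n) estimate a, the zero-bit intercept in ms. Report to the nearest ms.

b = (RT₂ − RT₁)/(log₂ n₂ − log₂ n₁) = (740 − 530)/(2 − 1) = 210 ms/bit.
a = RT₁ − b·log₂ n₁ = 530 − 210 × 1 = 320.000 ms.

320 ms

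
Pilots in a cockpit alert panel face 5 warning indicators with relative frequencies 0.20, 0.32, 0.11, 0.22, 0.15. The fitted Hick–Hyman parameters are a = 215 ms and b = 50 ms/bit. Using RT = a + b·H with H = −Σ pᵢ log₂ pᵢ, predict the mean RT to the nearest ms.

Entropy contributions −pᵢ log₂ pᵢ: 0.4644, 0.5260, 0.3503, 0.4806, 0.4105; sum H = 2.2318 bits.
RT = a + bH = 215 + 50·2.2318 = 326.59 ms.

327 ms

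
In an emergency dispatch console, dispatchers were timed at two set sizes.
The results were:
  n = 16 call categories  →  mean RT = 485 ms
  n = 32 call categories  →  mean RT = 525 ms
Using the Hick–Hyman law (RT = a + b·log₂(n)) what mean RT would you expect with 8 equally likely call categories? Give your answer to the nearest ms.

445 ms

Solve the two-equation system in a and b:
  b = (525 − 485) / (log₂ 32 − log₂ 16) = 40 / (5 − 4) = 40 ms/bit
  a = 485 − 40 × 4 = 325 ms
Then RT(8) = 325 + 40 × log₂ 8 = 325 + 40 × 3 ≈ 445.000 ms.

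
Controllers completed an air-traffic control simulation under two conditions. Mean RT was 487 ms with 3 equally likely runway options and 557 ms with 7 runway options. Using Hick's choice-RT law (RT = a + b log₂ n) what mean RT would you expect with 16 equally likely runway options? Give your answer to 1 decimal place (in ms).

With log₂ n on the abscissa the relation is linear; from the two conditions:
  b = (557 − 487) / (log₂ 7 − log₂ 3) = 70 / (2.8074 − 1.5850) = 57.265 ms/bit
  a = 487 − 57.265 × 1.5850 = 396.238 ms
Then RT(16) = 396.238 + 57.265 × log₂ 16 = 396.238 + 57.265 × 4 ≈ 625.297 ms.

625.3 ms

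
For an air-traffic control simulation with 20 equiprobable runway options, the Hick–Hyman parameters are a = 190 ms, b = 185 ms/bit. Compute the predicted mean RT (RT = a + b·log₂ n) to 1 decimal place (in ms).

log₂(20) = 4.3219 bits, so RT = 190 + 185 × 4.3219 ≈ 989.557 ms.

989.6 ms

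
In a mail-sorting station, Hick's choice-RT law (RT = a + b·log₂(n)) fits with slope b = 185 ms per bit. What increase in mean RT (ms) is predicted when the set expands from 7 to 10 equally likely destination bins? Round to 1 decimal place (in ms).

ΔRT = (a + b log₂ n₂) − (a + b log₂ n₁) = b·(log₂ n₂ − log₂ n₁).
log₂(10) − log₂(7) = 3.3219 − 2.8074 = 0.5146.
ΔRT = 185 × 0.5146 = 95.196 ms.

95.2 ms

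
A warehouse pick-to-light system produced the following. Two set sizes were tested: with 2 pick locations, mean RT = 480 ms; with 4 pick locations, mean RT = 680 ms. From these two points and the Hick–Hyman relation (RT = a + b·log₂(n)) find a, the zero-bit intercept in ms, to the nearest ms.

280 ms

Slope: b = (680 − 480) / (log₂ 4 − log₂ 2) = 200/1.0000 = 200 ms/bit.
a = RT₁ − b·log₂ n₁ = 480 − 200 × 1 = 280.000 ms.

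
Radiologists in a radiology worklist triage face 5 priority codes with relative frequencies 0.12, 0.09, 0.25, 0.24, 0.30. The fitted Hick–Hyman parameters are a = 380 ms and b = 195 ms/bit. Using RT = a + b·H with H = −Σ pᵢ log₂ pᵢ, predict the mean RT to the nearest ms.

808 ms

H = 0.12·log₂(1/0.12) + 0.09·log₂(1/0.09) + 0.25·log₂(1/0.25) + 0.24·log₂(1/0.24) + 0.30·log₂(1/0.30) = 2.1949 bits.
RT = 380 + 195 × 2.1949 = 808.01 ms.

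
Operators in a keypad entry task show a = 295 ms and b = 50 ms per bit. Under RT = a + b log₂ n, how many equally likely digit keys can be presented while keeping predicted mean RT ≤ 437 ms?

7

Set 295 + 50·log₂ n ≤ 437 → log₂ n ≤ (437 − 295)/50 = 2.8400.
So n ≤ 2^2.8400 = 7.160; the largest integer n is 7.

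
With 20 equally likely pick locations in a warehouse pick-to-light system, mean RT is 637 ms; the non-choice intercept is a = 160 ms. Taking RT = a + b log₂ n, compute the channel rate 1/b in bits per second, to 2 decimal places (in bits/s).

Choice component = 637 − 160 = 477 ms over log₂(20) = 4.3219 bits.
b = 477 / 4.3219 = 110.367 ms/bit, so 1/b = 9.061 bits/s.

9.06 bits/s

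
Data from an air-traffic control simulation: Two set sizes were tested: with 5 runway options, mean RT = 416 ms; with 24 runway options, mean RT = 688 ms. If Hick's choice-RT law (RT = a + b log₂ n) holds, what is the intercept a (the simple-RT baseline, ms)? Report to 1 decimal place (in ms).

136.9 ms

b = (RT₂ − RT₁)/(log₂ n₂ − log₂ n₁) = (688 − 416)/(4.5850 − 2.3219) = 120.193 ms/bit.
a = RT₁ − b·log₂ n₁ = 416 − 120.193 × 2.3219 = 136.921 ms.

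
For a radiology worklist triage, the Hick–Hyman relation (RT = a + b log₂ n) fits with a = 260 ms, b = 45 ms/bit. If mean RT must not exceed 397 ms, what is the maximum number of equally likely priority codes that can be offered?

Set 260 + 45·log₂ n ≤ 397 → log₂ n ≤ (397 − 260)/45 = 3.0444.
So n ≤ 2^3.0444 = 8.250; the largest integer n is 8.

8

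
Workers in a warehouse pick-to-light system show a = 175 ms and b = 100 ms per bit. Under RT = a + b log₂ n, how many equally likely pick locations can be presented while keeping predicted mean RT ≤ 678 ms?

100·log₂ n ≤ 678 − 175 = 503, giving log₂ n ≤ 5.0300 and n ≤ 32.672. The largest whole number is 32.

32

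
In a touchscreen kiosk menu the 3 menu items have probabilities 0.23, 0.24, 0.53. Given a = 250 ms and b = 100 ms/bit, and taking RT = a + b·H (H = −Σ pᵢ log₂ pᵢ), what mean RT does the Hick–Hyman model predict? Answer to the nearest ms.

397 ms

H = 0.23·log₂(1/0.23) + 0.24·log₂(1/0.24) + 0.53·log₂(1/0.53) = 1.4672 bits.
RT = 250 + 100 × 1.4672 = 396.72 ms.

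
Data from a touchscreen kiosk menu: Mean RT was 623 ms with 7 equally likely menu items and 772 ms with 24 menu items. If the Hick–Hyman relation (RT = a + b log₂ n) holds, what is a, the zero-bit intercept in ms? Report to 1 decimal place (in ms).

387.7 ms

The slope on a log₂ axis is (772 − 623) / (4.5850 − 2.8074) = 83.821 ms/bit.
Intercept: a = 623 − 83.821·log₂(7) = 387.686 ms.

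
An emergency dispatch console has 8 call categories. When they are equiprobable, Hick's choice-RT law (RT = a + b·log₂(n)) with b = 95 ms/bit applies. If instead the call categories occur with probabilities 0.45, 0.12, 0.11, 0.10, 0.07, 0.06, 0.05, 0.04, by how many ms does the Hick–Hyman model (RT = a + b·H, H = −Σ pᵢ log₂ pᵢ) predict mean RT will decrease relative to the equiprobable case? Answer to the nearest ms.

Equiprobable entropy H₀ = log₂ 8 = 3.0000 bits.
Skewed entropy H = −Σ pᵢ log₂ pᵢ = 2.4819 bits.
ΔRT = b·(H₀ − H) = 95 × 0.5181 = 49.22 ms.

49 ms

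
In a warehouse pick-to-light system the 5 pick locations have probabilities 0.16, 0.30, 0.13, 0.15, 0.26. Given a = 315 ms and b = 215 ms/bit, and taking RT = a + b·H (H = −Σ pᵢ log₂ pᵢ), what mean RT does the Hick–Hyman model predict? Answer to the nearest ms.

H = 0.16·log₂(1/0.16) + 0.30·log₂(1/0.30) + 0.13·log₂(1/0.13) + 0.15·log₂(1/0.15) + 0.26·log₂(1/0.26) = 2.2426 bits.
RT = 315 + 215 × 2.2426 = 797.16 ms.

797 ms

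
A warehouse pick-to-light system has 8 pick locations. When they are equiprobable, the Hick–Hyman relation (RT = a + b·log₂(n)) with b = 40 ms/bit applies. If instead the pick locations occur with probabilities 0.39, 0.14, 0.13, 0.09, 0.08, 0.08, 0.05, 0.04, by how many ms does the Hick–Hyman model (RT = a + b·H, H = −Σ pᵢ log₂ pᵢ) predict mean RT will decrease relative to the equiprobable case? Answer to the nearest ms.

Equiprobable entropy H₀ = log₂ 8 = 3.0000 bits.
Skewed entropy H = −Σ pᵢ log₂ pᵢ = 2.6071 bits.
ΔRT = b·(H₀ − H) = 40 × 0.3929 = 15.72 ms.

16 ms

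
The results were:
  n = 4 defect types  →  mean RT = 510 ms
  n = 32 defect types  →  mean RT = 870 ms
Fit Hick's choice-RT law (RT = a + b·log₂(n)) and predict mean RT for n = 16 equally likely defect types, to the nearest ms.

750 ms

RT is linear in log₂ n, so two points fix the line:
  b = (870 − 510) / (log₂ 32 − log₂ 4) = 360 / (5 − 2) = 120 ms/bit
  a = 510 − 120 × 2 = 270 ms
Then RT(16) = 270 + 120 × log₂ 16 = 270 + 120 × 4 ≈ 750.000 ms.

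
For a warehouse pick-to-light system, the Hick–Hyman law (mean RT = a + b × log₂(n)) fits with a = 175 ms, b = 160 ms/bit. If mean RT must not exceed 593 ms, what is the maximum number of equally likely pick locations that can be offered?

Set 175 + 160·log₂ n ≤ 593 → log₂ n ≤ (593 − 175)/160 = 2.6125.
So n ≤ 2^2.6125 = 6.116; the largest integer n is 6.

6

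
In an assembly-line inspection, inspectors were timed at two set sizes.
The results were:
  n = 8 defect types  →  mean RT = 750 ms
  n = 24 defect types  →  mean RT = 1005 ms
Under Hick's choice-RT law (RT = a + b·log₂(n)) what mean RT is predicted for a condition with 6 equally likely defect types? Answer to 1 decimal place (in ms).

RT is linear in log₂ n, so two points fix the line:
  b = (1005 − 750) / (log₂ 24 − log₂ 8) = 255 / (4.5850 − 3) = 160.887 ms/bit
  a = 750 − 160.887 × 3 = 267.339 ms
Then RT(6) = 267.339 + 160.887 × log₂ 6 = 267.339 + 160.887 × 2.5850 ≈ 683.226 ms.

683.2 ms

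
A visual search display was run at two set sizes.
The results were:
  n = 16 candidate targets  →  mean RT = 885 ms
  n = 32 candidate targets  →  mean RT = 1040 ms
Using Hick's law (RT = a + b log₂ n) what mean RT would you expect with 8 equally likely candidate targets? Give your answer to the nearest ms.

Fit slope and intercept:
  b = (1040 − 885) / (log₂ 32 − log₂ 16) = 155 / (5 − 4) = 155 ms/bit
  a = 885 − 155 × 4 = 265 ms
Then RT(8) = 265 + 155 × log₂ 8 = 265 + 155 × 3 ≈ 730.000 ms.

730 ms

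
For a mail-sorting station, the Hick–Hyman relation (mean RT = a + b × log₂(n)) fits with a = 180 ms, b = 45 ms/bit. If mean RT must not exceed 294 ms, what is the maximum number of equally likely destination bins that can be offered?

5

45·log₂ n ≤ 294 − 180 = 114, giving log₂ n ≤ 2.5333 and n ≤ 5.789. The largest whole number is 5.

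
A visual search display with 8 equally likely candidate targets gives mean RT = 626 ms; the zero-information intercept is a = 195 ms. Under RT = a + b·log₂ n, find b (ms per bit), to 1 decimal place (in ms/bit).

8 alternatives carry log₂ 8 = 3 bits; the choice cost is 626 − 195 = 431 ms, so b = 431/3 = 143.667 ms/bit.

143.7 ms/bit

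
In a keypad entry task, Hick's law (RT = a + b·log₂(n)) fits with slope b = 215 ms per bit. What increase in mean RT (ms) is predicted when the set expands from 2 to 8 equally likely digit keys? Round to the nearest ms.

ΔRT = (a + b log₂ n₂) − (a + b log₂ n₁) = b·(log₂ n₂ − log₂ n₁).
log₂(8) − log₂(2) = log₂(8/2) = log₂(4) = 2.
ΔRT = 215 × 2.0000 = 430.000 ms.

430 ms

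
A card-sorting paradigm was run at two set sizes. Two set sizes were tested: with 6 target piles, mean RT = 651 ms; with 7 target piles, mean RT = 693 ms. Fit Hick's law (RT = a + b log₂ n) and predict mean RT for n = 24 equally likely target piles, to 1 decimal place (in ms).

RT is linear in log₂ n, so two points fix the line:
  b = (693 − 651) / (log₂ 7 − log₂ 6) = 42 / (2.8074 − 2.5850) = 188.855 ms/bit
  a = 651 − 188.855 × 2.5850 = 162.816 ms
Then RT(24) = 162.816 + 188.855 × log₂ 24 = 162.816 + 188.855 × 4.5850 ≈ 1028.711 ms.

1028.7 ms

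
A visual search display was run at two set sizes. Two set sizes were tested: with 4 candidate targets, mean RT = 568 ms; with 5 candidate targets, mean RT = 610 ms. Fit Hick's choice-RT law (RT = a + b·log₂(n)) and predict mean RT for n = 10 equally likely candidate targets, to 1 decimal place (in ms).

740.5 ms

Solve the two-equation system in a and b:
  b = (610 − 568) / (log₂ 5 − log₂ 4) = 42 / (2.3219 − 2) = 130.464 ms/bit
  a = 568 − 130.464 × 2 = 307.072 ms
Then RT(10) = 307.072 + 130.464 × log₂ 10 = 307.072 + 130.464 × 3.3219 ≈ 740.464 ms.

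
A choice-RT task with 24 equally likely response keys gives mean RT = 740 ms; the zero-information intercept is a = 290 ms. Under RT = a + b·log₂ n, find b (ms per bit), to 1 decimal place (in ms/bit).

24 alternatives carry log₂ 24 = 4.5850 bits; the choice cost is 740 − 290 = 450 ms, so b = 450/4.5850 = 98.147 ms/bit.

98.1 ms/bit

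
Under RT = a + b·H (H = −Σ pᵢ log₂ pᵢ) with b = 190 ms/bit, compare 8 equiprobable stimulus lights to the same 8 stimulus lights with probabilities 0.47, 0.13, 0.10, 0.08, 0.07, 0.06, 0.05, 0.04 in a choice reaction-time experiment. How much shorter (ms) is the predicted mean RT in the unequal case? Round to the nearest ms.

108 ms

Equiprobable entropy H₀ = log₂ 8 = 3.0000 bits.
Skewed entropy H = −Σ pᵢ log₂ pᵢ = 2.4322 bits.
ΔRT = b·(H₀ − H) = 190 × 0.5678 = 107.87 ms.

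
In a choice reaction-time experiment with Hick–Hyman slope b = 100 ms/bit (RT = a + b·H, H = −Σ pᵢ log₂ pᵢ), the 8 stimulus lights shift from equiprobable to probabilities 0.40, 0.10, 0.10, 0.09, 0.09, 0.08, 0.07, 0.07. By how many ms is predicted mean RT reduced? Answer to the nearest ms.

Equiprobable entropy H₀ = log₂ 8 = 3.0000 bits.
Skewed entropy H = −Σ pᵢ log₂ pᵢ = 2.6471 bits.
ΔRT = b·(H₀ − H) = 100 × 0.3529 = 35.29 ms.

35 ms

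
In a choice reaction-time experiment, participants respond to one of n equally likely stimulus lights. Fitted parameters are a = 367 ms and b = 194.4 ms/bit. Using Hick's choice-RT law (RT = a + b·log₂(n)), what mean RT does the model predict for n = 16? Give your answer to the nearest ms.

1145 ms

log₂(16) = 4 bits, so RT = 367 + 194.4 × 4 ≈ 1144.600 ms.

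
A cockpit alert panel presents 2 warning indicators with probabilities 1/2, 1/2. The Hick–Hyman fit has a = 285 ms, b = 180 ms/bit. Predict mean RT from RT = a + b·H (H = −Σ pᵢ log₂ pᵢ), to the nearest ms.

Each term −pᵢ log₂ pᵢ: 0.5·1 + 0.5·1; summed, H = 1.000 bits.
Mean RT = a + bH = 285 + 180·1.000 = 465.00 ms.

465 ms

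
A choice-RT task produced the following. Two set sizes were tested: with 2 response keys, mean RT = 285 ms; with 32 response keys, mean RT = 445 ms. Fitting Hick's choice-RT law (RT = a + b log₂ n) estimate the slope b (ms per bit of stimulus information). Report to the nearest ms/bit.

40 ms/bit

b = (RT₂ − RT₁)/(log₂ n₂ − log₂ n₁) = (445 − 285)/(5 − 1) = 40 ms/bit.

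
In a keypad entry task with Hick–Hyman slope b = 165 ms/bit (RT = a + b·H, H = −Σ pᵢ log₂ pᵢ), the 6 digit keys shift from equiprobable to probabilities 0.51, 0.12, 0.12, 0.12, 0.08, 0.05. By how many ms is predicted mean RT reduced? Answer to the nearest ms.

79 ms

The RT saving is b·ΔH. Equiprobable H₀ = log₂(6) = 2.5850 bits; with the given probabilities H = 2.1042 bits.
b·(H₀ − H) = 165 × (2.5850 − 2.1042) = 79.32 ms.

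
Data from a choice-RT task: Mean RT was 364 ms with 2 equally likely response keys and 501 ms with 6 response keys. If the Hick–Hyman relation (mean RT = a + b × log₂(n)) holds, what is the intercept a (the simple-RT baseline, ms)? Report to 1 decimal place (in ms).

277.6 ms

The slope on a log₂ axis is (501 − 364) / (2.5850 − 1) = 86.437 ms/bit.
a = RT₁ − b·log₂ n₁ = 364 − 86.437 × 1 = 277.563 ms.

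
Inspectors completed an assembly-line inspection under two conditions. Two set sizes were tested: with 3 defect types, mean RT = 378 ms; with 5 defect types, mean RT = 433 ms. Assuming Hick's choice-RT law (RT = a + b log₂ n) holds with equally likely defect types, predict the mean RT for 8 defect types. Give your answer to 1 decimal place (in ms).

With log₂ n on the abscissa the relation is linear; from the two conditions:
  b = (433 − 378) / (log₂ 5 − log₂ 3) = 55 / (2.3219 − 1.5850) = 74.630 ms/bit
  a = 378 − 74.630 × 1.5850 = 259.714 ms
Then RT(8) = 259.714 + 74.630 × log₂ 8 = 259.714 + 74.630 × 3 ≈ 483.605 ms.

483.6 ms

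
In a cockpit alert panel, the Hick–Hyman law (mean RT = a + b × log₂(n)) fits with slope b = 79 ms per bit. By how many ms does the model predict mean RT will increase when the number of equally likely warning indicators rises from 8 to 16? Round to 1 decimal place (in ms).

Only the slope matters, since a is common to both: ΔRT = b·log₂(n₂/n₁).
log₂(16) − log₂(8) = log₂(16/8) = log₂(2) = 1.
ΔRT = 79 × 1.0000 = 79.000 ms.

79.0 ms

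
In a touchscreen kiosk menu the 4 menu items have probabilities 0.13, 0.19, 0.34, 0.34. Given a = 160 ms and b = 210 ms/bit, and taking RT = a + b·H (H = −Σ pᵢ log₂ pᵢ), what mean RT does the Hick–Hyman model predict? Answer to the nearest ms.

H = 0.13·log₂(1/0.13) + 0.19·log₂(1/0.19) + 0.34·log₂(1/0.34) + 0.34·log₂(1/0.34) = 1.8962 bits.
RT = 160 + 210 × 1.8962 = 558.21 ms.

558 ms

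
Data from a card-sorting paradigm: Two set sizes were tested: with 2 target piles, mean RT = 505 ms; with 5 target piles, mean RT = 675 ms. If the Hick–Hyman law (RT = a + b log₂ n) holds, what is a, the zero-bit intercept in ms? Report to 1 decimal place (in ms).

Slope: b = (675 − 505) / (log₂ 5 − log₂ 2) = 170/1.3219 = 128.600 ms/bit.
Intercept: a = 505 − 128.600·log₂(2) = 376.400 ms.

376.4 ms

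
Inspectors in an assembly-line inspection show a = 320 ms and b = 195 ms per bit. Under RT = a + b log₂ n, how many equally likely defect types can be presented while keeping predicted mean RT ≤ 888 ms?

7

195·log₂ n ≤ 888 − 320 = 568, giving log₂ n ≤ 2.9128 and n ≤ 7.531. The largest whole number is 7.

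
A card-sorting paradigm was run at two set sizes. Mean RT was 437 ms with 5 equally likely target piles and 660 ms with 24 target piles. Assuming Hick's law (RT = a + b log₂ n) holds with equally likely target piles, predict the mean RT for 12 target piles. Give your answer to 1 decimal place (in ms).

Fit slope and intercept:
  b = (660 − 437) / (log₂ 24 − log₂ 5) = 223 / (4.5850 − 2.3219) = 98.540 ms/bit
  a = 437 − 98.540 × 2.3219 = 208.197 ms
Then RT(12) = 208.197 + 98.540 × log₂ 12 = 208.197 + 98.540 × 3.5850 ≈ 561.460 ms.

561.5 ms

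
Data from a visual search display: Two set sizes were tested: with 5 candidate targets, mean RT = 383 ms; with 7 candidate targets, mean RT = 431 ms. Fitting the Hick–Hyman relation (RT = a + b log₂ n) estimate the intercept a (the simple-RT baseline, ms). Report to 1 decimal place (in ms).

b = (RT₂ − RT₁)/(log₂ n₂ − log₂ n₁) = (431 − 383)/(2.8074 − 2.3219) = 98.882 ms/bit.
a = RT₁ − b·log₂ n₁ = 383 − 98.882 × 2.3219 = 153.403 ms.

153.4 ms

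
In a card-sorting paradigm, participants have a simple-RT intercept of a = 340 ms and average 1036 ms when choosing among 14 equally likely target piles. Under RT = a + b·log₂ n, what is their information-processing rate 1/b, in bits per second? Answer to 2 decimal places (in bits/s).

Choice component = 1036 − 340 = 696 ms over log₂(14) = 3.8074 bits.
b = 696 / 3.8074 = 182.804 ms/bit, so 1/b = 5.470 bits/s.

5.47 bits/s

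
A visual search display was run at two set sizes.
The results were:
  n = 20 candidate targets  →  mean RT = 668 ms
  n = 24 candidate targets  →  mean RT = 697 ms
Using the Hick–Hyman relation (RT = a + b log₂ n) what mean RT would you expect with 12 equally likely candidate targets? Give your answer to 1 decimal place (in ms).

Fit slope and intercept:
  b = (697 − 668) / (log₂ 24 − log₂ 20) = 29 / (4.5850 − 4.3219) = 110.252 ms/bit
  a = 668 − 110.252 × 4.3219 = 191.500 ms
Then RT(12) = 191.500 + 110.252 × log₂ 12 = 191.500 + 110.252 × 3.5850 ≈ 586.748 ms.

586.7 ms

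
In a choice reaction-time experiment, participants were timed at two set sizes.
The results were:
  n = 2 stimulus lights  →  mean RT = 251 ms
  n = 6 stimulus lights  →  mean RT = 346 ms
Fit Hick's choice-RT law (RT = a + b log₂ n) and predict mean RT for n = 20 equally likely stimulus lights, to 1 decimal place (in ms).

450.1 ms

Fit slope and intercept:
  b = (346 − 251) / (log₂ 6 − log₂ 2) = 95 / (2.5850 − 1) = 59.938 ms/bit
  a = 251 − 59.938 × 1 = 191.062 ms
Then RT(20) = 191.062 + 59.938 × log₂ 20 = 191.062 + 59.938 × 4.3219 ≈ 450.111 ms.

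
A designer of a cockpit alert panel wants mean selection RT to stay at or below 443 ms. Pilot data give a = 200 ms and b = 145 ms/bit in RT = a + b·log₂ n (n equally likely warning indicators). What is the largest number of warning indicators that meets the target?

3

145·log₂ n ≤ 443 − 200 = 243, giving log₂ n ≤ 1.6759 and n ≤ 3.195. The largest whole number is 3.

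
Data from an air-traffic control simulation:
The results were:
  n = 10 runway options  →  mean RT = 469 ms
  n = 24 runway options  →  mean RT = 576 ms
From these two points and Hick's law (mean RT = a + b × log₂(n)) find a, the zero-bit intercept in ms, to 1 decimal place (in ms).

187.6 ms

Slope: b = (576 − 469) / (log₂ 24 − log₂ 10) = 107/1.2630 = 84.717 ms/bit.
Intercept: a = 469 − 84.717·log₂(10) = 187.577 ms.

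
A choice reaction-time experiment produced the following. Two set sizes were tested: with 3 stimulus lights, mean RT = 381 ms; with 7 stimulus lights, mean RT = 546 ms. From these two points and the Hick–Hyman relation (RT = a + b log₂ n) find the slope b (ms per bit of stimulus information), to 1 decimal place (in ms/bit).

135.0 ms/bit

The slope on a log₂ axis is (546 − 381) / (2.8074 − 1.5850) = 134.981 ms/bit.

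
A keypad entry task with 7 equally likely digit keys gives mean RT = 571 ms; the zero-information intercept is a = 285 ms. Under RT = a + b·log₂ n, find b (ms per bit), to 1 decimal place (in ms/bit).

log₂(7) = 2.8074 bits.
b = (RT − a)/log₂ n = (571 − 285) / 2.8074 = 101.875 ms/bit.

101.9 ms/bit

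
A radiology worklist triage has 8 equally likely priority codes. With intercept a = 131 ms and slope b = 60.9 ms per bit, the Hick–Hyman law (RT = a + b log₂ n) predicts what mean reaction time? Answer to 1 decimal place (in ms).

313.7 ms

log₂(8) = 3 bits, so RT = 131 + 60.9 × 3 ≈ 313.700 ms.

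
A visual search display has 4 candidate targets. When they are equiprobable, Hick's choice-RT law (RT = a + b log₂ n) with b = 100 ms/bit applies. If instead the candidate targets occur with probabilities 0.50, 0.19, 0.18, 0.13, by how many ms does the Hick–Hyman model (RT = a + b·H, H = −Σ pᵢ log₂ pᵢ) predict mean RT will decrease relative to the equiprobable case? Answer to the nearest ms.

Equiprobable entropy H₀ = log₂ 4 = 2.0000 bits.
Skewed entropy H = −Σ pᵢ log₂ pᵢ = 1.7832 bits.
ΔRT = b·(H₀ − H) = 100 × 0.2168 = 21.68 ms.

22 ms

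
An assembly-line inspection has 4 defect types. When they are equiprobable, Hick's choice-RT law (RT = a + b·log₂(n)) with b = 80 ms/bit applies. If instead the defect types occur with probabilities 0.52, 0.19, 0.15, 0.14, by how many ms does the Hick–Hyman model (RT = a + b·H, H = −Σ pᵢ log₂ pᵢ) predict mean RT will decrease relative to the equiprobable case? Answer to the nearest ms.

Equiprobable entropy H₀ = log₂ 4 = 2.0000 bits.
Skewed entropy H = −Σ pᵢ log₂ pᵢ = 1.7535 bits.
ΔRT = b·(H₀ − H) = 80 × 0.2465 = 19.72 ms.

20 ms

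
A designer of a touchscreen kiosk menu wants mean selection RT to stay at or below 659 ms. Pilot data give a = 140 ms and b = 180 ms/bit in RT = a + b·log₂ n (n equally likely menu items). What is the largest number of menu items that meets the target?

7

Information budget: (659 − 140)/180 = 2.8833 bits, so n ≤ 2^2.8833 = 7.379 → at most 7.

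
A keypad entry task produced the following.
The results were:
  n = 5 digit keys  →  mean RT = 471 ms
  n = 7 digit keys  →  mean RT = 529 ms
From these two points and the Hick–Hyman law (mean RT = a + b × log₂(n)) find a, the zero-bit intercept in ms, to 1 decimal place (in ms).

b = (RT₂ − RT₁)/(log₂ n₂ − log₂ n₁) = (529 − 471)/(2.8074 − 2.3219) = 119.482 ms/bit.
a = RT₁ − b·log₂ n₁ = 471 − 119.482 × 2.3219 = 193.570 ms.

193.6 ms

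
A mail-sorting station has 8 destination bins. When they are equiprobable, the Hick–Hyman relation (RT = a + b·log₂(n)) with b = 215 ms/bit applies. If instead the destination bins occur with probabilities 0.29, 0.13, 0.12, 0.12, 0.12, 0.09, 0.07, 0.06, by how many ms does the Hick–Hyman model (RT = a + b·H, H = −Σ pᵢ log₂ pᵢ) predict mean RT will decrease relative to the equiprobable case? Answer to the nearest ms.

The RT saving is b·ΔH. Equiprobable H₀ = log₂(8) = 3.0000 bits; with the given probabilities H = 2.8265 bits.
b·(H₀ − H) = 215 × (3.0000 − 2.8265) = 37.30 ms.

37 ms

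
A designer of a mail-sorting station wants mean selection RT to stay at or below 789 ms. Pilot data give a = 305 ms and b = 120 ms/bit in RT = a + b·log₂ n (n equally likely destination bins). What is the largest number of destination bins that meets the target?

120·log₂ n ≤ 789 − 305 = 484, giving log₂ n ≤ 4.0333 and n ≤ 16.374. The largest whole number is 16.

16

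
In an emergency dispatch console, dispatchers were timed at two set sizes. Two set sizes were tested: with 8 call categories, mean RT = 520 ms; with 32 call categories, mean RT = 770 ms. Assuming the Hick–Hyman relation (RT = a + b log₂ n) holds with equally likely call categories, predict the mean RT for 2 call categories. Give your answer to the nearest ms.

270 ms

Fit slope and intercept:
  b = (770 − 520) / (log₂ 32 − log₂ 8) = 250 / (5 − 3) = 125 ms/bit
  a = 520 − 125 × 3 = 145 ms
Then RT(2) = 145 + 125 × log₂ 2 = 145 + 125 × 1 ≈ 270.000 ms.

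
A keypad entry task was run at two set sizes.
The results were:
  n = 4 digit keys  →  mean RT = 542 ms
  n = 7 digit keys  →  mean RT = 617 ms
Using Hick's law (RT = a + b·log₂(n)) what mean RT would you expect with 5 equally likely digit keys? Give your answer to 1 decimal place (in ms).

571.9 ms

Fit slope and intercept:
  b = (617 − 542) / (log₂ 7 − log₂ 4) = 75 / (2.8074 − 2) = 92.896 ms/bit
  a = 542 − 92.896 × 2 = 356.208 ms
Then RT(5) = 356.208 + 92.896 × log₂ 5 = 356.208 + 92.896 × 2.3219 ≈ 571.906 ms.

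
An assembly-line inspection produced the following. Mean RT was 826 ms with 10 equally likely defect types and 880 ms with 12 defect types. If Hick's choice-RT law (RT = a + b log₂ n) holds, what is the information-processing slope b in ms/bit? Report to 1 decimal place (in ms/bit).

205.3 ms/bit

The slope on a log₂ axis is (880 − 826) / (3.5850 − 3.3219) = 205.296 ms/bit.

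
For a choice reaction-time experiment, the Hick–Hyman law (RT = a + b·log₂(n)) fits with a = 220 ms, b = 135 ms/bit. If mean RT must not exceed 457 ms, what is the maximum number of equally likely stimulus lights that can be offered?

3

Set 220 + 135·log₂ n ≤ 457 → log₂ n ≤ (457 − 220)/135 = 1.7556.
So n ≤ 2^1.7556 = 3.377; the largest integer n is 3.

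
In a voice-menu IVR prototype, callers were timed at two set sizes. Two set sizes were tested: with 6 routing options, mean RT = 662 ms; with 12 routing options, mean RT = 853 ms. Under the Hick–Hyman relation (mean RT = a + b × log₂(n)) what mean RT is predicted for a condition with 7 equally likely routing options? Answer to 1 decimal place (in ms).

Fit slope and intercept:
  b = (853 − 662) / (log₂ 12 − log₂ 6) = 191 / (3.5850 − 2.5850) = 191.000 ms/bit
  a = 662 − 191.000 × 2.5850 = 168.272 ms
Then RT(7) = 168.272 + 191.000 × log₂ 7 = 168.272 + 191.000 × 2.8074 ≈ 704.477 ms.

704.5 ms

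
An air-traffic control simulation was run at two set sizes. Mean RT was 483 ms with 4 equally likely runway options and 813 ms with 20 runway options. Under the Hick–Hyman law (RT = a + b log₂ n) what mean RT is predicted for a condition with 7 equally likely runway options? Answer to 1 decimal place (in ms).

Fit slope and intercept:
  b = (813 − 483) / (log₂ 20 − log₂ 4) = 330 / (4.3219 − 2) = 142.123 ms/bit
  a = 483 − 142.123 × 2 = 198.753 ms
Then RT(7) = 198.753 + 142.123 × log₂ 7 = 198.753 + 142.123 × 2.8074 ≈ 597.744 ms.

597.7 ms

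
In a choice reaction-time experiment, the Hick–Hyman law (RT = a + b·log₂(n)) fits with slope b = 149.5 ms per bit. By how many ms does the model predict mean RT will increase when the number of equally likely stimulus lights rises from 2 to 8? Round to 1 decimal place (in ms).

299.0 ms

Only the slope matters, since a is common to both: ΔRT = b·log₂(n₂/n₁).
log₂(8) − log₂(2) = log₂(8/2) = log₂(4) = 2.
ΔRT = 149.5 × 2.0000 = 299.000 ms.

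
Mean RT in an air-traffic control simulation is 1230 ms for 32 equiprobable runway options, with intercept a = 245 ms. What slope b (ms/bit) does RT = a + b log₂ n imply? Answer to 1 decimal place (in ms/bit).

197.0 ms/bit

32 alternatives carry log₂ 32 = 5 bits; the choice cost is 1230 − 245 = 985 ms, so b = 985/5 = 197.000 ms/bit.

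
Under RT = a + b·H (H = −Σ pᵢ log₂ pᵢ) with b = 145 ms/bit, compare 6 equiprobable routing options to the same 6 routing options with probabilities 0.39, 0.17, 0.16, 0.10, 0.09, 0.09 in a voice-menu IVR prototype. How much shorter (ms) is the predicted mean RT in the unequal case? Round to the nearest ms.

35 ms

The RT saving is b·ΔH. Equiprobable H₀ = log₂(6) = 2.5850 bits; with the given probabilities H = 2.3449 bits.
b·(H₀ − H) = 145 × (2.5850 − 2.3449) = 34.81 ms.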